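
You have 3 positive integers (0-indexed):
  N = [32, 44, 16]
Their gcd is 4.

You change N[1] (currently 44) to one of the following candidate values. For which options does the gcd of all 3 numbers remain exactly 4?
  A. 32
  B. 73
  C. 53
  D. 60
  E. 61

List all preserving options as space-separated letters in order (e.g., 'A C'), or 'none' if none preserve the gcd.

Old gcd = 4; gcd of others (without N[1]) = 16
New gcd for candidate v: gcd(16, v). Preserves old gcd iff gcd(16, v) = 4.
  Option A: v=32, gcd(16,32)=16 -> changes
  Option B: v=73, gcd(16,73)=1 -> changes
  Option C: v=53, gcd(16,53)=1 -> changes
  Option D: v=60, gcd(16,60)=4 -> preserves
  Option E: v=61, gcd(16,61)=1 -> changes

Answer: D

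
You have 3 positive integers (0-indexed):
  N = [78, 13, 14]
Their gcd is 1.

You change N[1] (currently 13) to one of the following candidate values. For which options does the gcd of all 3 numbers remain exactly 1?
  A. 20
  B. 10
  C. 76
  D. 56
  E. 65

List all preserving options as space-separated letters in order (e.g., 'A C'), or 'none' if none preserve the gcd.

Answer: E

Derivation:
Old gcd = 1; gcd of others (without N[1]) = 2
New gcd for candidate v: gcd(2, v). Preserves old gcd iff gcd(2, v) = 1.
  Option A: v=20, gcd(2,20)=2 -> changes
  Option B: v=10, gcd(2,10)=2 -> changes
  Option C: v=76, gcd(2,76)=2 -> changes
  Option D: v=56, gcd(2,56)=2 -> changes
  Option E: v=65, gcd(2,65)=1 -> preserves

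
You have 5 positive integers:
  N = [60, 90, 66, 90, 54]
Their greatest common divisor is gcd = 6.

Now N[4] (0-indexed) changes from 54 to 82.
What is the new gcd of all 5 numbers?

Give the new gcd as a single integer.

Answer: 2

Derivation:
Numbers: [60, 90, 66, 90, 54], gcd = 6
Change: index 4, 54 -> 82
gcd of the OTHER numbers (without index 4): gcd([60, 90, 66, 90]) = 6
New gcd = gcd(g_others, new_val) = gcd(6, 82) = 2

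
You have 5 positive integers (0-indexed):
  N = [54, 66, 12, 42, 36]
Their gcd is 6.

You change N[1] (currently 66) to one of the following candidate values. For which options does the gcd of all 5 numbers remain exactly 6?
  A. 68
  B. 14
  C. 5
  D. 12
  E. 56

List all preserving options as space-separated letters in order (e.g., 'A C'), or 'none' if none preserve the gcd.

Old gcd = 6; gcd of others (without N[1]) = 6
New gcd for candidate v: gcd(6, v). Preserves old gcd iff gcd(6, v) = 6.
  Option A: v=68, gcd(6,68)=2 -> changes
  Option B: v=14, gcd(6,14)=2 -> changes
  Option C: v=5, gcd(6,5)=1 -> changes
  Option D: v=12, gcd(6,12)=6 -> preserves
  Option E: v=56, gcd(6,56)=2 -> changes

Answer: D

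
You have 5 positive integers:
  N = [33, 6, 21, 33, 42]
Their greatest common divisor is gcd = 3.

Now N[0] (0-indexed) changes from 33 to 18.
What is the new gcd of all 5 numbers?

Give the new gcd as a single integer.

Numbers: [33, 6, 21, 33, 42], gcd = 3
Change: index 0, 33 -> 18
gcd of the OTHER numbers (without index 0): gcd([6, 21, 33, 42]) = 3
New gcd = gcd(g_others, new_val) = gcd(3, 18) = 3

Answer: 3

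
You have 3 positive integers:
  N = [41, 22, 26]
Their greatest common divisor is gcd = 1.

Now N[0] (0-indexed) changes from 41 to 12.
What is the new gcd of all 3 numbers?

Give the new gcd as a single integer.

Answer: 2

Derivation:
Numbers: [41, 22, 26], gcd = 1
Change: index 0, 41 -> 12
gcd of the OTHER numbers (without index 0): gcd([22, 26]) = 2
New gcd = gcd(g_others, new_val) = gcd(2, 12) = 2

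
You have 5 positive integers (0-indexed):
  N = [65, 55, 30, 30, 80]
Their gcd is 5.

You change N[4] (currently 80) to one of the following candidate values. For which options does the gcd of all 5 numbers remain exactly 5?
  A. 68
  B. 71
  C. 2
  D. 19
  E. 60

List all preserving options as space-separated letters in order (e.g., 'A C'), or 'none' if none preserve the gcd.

Old gcd = 5; gcd of others (without N[4]) = 5
New gcd for candidate v: gcd(5, v). Preserves old gcd iff gcd(5, v) = 5.
  Option A: v=68, gcd(5,68)=1 -> changes
  Option B: v=71, gcd(5,71)=1 -> changes
  Option C: v=2, gcd(5,2)=1 -> changes
  Option D: v=19, gcd(5,19)=1 -> changes
  Option E: v=60, gcd(5,60)=5 -> preserves

Answer: E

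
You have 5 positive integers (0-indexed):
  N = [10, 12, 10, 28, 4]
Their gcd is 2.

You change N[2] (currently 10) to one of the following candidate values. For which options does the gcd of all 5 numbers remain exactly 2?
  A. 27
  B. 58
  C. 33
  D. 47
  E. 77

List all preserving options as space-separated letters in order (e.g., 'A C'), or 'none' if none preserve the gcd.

Old gcd = 2; gcd of others (without N[2]) = 2
New gcd for candidate v: gcd(2, v). Preserves old gcd iff gcd(2, v) = 2.
  Option A: v=27, gcd(2,27)=1 -> changes
  Option B: v=58, gcd(2,58)=2 -> preserves
  Option C: v=33, gcd(2,33)=1 -> changes
  Option D: v=47, gcd(2,47)=1 -> changes
  Option E: v=77, gcd(2,77)=1 -> changes

Answer: B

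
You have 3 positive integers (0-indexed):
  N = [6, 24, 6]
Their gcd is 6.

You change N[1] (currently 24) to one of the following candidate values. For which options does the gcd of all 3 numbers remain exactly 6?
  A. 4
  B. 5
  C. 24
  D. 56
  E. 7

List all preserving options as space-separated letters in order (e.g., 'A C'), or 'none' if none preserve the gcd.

Answer: C

Derivation:
Old gcd = 6; gcd of others (without N[1]) = 6
New gcd for candidate v: gcd(6, v). Preserves old gcd iff gcd(6, v) = 6.
  Option A: v=4, gcd(6,4)=2 -> changes
  Option B: v=5, gcd(6,5)=1 -> changes
  Option C: v=24, gcd(6,24)=6 -> preserves
  Option D: v=56, gcd(6,56)=2 -> changes
  Option E: v=7, gcd(6,7)=1 -> changes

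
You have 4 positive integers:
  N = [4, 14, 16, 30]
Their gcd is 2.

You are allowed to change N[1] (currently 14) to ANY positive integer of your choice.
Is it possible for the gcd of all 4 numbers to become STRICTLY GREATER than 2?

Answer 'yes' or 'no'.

Answer: no

Derivation:
Current gcd = 2
gcd of all OTHER numbers (without N[1]=14): gcd([4, 16, 30]) = 2
The new gcd after any change is gcd(2, new_value).
This can be at most 2.
Since 2 = old gcd 2, the gcd can only stay the same or decrease.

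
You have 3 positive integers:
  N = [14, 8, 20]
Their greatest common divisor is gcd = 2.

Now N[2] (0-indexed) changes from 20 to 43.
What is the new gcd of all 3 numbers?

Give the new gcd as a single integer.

Numbers: [14, 8, 20], gcd = 2
Change: index 2, 20 -> 43
gcd of the OTHER numbers (without index 2): gcd([14, 8]) = 2
New gcd = gcd(g_others, new_val) = gcd(2, 43) = 1

Answer: 1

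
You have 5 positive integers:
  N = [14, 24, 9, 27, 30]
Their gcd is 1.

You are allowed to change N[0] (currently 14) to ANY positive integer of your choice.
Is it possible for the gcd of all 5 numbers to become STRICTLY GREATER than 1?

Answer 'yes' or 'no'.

Answer: yes

Derivation:
Current gcd = 1
gcd of all OTHER numbers (without N[0]=14): gcd([24, 9, 27, 30]) = 3
The new gcd after any change is gcd(3, new_value).
This can be at most 3.
Since 3 > old gcd 1, the gcd CAN increase (e.g., set N[0] = 3).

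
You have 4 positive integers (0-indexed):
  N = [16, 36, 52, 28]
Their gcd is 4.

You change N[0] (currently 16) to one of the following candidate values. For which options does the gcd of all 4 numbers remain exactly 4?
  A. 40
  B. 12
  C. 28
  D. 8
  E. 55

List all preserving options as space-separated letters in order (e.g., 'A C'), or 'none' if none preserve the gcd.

Answer: A B C D

Derivation:
Old gcd = 4; gcd of others (without N[0]) = 4
New gcd for candidate v: gcd(4, v). Preserves old gcd iff gcd(4, v) = 4.
  Option A: v=40, gcd(4,40)=4 -> preserves
  Option B: v=12, gcd(4,12)=4 -> preserves
  Option C: v=28, gcd(4,28)=4 -> preserves
  Option D: v=8, gcd(4,8)=4 -> preserves
  Option E: v=55, gcd(4,55)=1 -> changes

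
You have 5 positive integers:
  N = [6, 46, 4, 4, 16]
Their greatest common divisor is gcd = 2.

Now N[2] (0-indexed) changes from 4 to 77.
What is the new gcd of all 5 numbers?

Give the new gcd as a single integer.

Answer: 1

Derivation:
Numbers: [6, 46, 4, 4, 16], gcd = 2
Change: index 2, 4 -> 77
gcd of the OTHER numbers (without index 2): gcd([6, 46, 4, 16]) = 2
New gcd = gcd(g_others, new_val) = gcd(2, 77) = 1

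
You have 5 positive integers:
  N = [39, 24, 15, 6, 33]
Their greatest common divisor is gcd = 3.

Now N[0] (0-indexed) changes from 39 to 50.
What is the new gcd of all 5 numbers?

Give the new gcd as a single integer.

Answer: 1

Derivation:
Numbers: [39, 24, 15, 6, 33], gcd = 3
Change: index 0, 39 -> 50
gcd of the OTHER numbers (without index 0): gcd([24, 15, 6, 33]) = 3
New gcd = gcd(g_others, new_val) = gcd(3, 50) = 1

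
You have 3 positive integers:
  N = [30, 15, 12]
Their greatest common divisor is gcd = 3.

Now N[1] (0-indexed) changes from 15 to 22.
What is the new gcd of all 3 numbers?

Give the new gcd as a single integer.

Answer: 2

Derivation:
Numbers: [30, 15, 12], gcd = 3
Change: index 1, 15 -> 22
gcd of the OTHER numbers (without index 1): gcd([30, 12]) = 6
New gcd = gcd(g_others, new_val) = gcd(6, 22) = 2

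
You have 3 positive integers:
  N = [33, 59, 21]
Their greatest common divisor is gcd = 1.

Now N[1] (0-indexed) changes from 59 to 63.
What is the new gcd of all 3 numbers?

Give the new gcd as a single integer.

Answer: 3

Derivation:
Numbers: [33, 59, 21], gcd = 1
Change: index 1, 59 -> 63
gcd of the OTHER numbers (without index 1): gcd([33, 21]) = 3
New gcd = gcd(g_others, new_val) = gcd(3, 63) = 3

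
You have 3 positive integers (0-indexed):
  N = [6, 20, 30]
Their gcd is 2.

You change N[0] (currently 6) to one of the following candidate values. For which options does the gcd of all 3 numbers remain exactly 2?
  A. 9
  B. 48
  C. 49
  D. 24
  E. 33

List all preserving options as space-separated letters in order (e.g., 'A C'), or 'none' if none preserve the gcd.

Answer: B D

Derivation:
Old gcd = 2; gcd of others (without N[0]) = 10
New gcd for candidate v: gcd(10, v). Preserves old gcd iff gcd(10, v) = 2.
  Option A: v=9, gcd(10,9)=1 -> changes
  Option B: v=48, gcd(10,48)=2 -> preserves
  Option C: v=49, gcd(10,49)=1 -> changes
  Option D: v=24, gcd(10,24)=2 -> preserves
  Option E: v=33, gcd(10,33)=1 -> changes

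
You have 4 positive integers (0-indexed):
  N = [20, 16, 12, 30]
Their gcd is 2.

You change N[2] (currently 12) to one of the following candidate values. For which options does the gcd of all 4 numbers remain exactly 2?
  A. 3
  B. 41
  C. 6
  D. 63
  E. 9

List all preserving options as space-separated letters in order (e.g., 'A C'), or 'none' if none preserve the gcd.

Old gcd = 2; gcd of others (without N[2]) = 2
New gcd for candidate v: gcd(2, v). Preserves old gcd iff gcd(2, v) = 2.
  Option A: v=3, gcd(2,3)=1 -> changes
  Option B: v=41, gcd(2,41)=1 -> changes
  Option C: v=6, gcd(2,6)=2 -> preserves
  Option D: v=63, gcd(2,63)=1 -> changes
  Option E: v=9, gcd(2,9)=1 -> changes

Answer: C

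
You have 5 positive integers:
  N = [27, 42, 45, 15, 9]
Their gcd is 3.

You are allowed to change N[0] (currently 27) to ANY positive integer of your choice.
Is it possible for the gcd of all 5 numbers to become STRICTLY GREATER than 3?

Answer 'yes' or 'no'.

Current gcd = 3
gcd of all OTHER numbers (without N[0]=27): gcd([42, 45, 15, 9]) = 3
The new gcd after any change is gcd(3, new_value).
This can be at most 3.
Since 3 = old gcd 3, the gcd can only stay the same or decrease.

Answer: no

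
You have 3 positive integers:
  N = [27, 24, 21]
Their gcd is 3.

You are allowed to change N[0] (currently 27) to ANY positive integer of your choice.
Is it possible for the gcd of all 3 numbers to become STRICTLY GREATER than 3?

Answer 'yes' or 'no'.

Current gcd = 3
gcd of all OTHER numbers (without N[0]=27): gcd([24, 21]) = 3
The new gcd after any change is gcd(3, new_value).
This can be at most 3.
Since 3 = old gcd 3, the gcd can only stay the same or decrease.

Answer: no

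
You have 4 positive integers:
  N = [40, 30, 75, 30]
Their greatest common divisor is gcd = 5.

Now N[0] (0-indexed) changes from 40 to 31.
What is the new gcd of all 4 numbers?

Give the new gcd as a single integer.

Answer: 1

Derivation:
Numbers: [40, 30, 75, 30], gcd = 5
Change: index 0, 40 -> 31
gcd of the OTHER numbers (without index 0): gcd([30, 75, 30]) = 15
New gcd = gcd(g_others, new_val) = gcd(15, 31) = 1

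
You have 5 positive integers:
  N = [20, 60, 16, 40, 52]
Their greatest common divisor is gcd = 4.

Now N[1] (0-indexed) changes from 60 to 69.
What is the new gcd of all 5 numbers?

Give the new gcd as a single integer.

Answer: 1

Derivation:
Numbers: [20, 60, 16, 40, 52], gcd = 4
Change: index 1, 60 -> 69
gcd of the OTHER numbers (without index 1): gcd([20, 16, 40, 52]) = 4
New gcd = gcd(g_others, new_val) = gcd(4, 69) = 1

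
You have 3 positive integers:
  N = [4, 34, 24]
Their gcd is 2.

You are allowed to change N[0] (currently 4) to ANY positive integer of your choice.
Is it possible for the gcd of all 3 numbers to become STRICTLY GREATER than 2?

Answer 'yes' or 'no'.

Answer: no

Derivation:
Current gcd = 2
gcd of all OTHER numbers (without N[0]=4): gcd([34, 24]) = 2
The new gcd after any change is gcd(2, new_value).
This can be at most 2.
Since 2 = old gcd 2, the gcd can only stay the same or decrease.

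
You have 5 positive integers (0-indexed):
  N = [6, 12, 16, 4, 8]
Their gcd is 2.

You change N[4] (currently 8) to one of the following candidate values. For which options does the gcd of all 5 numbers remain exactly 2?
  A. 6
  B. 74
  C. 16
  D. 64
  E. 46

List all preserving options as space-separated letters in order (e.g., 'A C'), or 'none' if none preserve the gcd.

Old gcd = 2; gcd of others (without N[4]) = 2
New gcd for candidate v: gcd(2, v). Preserves old gcd iff gcd(2, v) = 2.
  Option A: v=6, gcd(2,6)=2 -> preserves
  Option B: v=74, gcd(2,74)=2 -> preserves
  Option C: v=16, gcd(2,16)=2 -> preserves
  Option D: v=64, gcd(2,64)=2 -> preserves
  Option E: v=46, gcd(2,46)=2 -> preserves

Answer: A B C D E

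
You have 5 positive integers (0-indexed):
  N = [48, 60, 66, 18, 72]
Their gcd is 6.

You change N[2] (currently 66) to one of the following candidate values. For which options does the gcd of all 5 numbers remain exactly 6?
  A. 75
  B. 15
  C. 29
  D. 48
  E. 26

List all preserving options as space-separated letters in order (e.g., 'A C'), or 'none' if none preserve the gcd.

Old gcd = 6; gcd of others (without N[2]) = 6
New gcd for candidate v: gcd(6, v). Preserves old gcd iff gcd(6, v) = 6.
  Option A: v=75, gcd(6,75)=3 -> changes
  Option B: v=15, gcd(6,15)=3 -> changes
  Option C: v=29, gcd(6,29)=1 -> changes
  Option D: v=48, gcd(6,48)=6 -> preserves
  Option E: v=26, gcd(6,26)=2 -> changes

Answer: D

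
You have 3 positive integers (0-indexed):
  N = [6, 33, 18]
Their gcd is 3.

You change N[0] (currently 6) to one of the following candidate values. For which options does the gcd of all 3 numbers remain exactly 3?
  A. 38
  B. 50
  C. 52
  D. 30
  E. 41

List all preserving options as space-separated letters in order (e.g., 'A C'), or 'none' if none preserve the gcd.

Old gcd = 3; gcd of others (without N[0]) = 3
New gcd for candidate v: gcd(3, v). Preserves old gcd iff gcd(3, v) = 3.
  Option A: v=38, gcd(3,38)=1 -> changes
  Option B: v=50, gcd(3,50)=1 -> changes
  Option C: v=52, gcd(3,52)=1 -> changes
  Option D: v=30, gcd(3,30)=3 -> preserves
  Option E: v=41, gcd(3,41)=1 -> changes

Answer: D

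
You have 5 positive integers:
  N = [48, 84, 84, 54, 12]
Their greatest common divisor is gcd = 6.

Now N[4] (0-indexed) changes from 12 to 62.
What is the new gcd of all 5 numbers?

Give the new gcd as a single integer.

Numbers: [48, 84, 84, 54, 12], gcd = 6
Change: index 4, 12 -> 62
gcd of the OTHER numbers (without index 4): gcd([48, 84, 84, 54]) = 6
New gcd = gcd(g_others, new_val) = gcd(6, 62) = 2

Answer: 2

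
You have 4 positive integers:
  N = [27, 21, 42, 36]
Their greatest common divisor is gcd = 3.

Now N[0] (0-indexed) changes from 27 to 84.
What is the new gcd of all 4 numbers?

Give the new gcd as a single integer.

Answer: 3

Derivation:
Numbers: [27, 21, 42, 36], gcd = 3
Change: index 0, 27 -> 84
gcd of the OTHER numbers (without index 0): gcd([21, 42, 36]) = 3
New gcd = gcd(g_others, new_val) = gcd(3, 84) = 3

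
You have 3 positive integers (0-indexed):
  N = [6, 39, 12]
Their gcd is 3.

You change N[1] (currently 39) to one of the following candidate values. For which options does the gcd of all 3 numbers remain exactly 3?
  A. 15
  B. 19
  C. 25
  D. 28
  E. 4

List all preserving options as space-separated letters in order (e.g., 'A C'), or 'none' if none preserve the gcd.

Old gcd = 3; gcd of others (without N[1]) = 6
New gcd for candidate v: gcd(6, v). Preserves old gcd iff gcd(6, v) = 3.
  Option A: v=15, gcd(6,15)=3 -> preserves
  Option B: v=19, gcd(6,19)=1 -> changes
  Option C: v=25, gcd(6,25)=1 -> changes
  Option D: v=28, gcd(6,28)=2 -> changes
  Option E: v=4, gcd(6,4)=2 -> changes

Answer: A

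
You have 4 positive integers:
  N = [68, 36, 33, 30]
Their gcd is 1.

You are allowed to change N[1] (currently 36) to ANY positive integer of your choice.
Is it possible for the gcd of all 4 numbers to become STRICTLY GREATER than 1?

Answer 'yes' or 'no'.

Answer: no

Derivation:
Current gcd = 1
gcd of all OTHER numbers (without N[1]=36): gcd([68, 33, 30]) = 1
The new gcd after any change is gcd(1, new_value).
This can be at most 1.
Since 1 = old gcd 1, the gcd can only stay the same or decrease.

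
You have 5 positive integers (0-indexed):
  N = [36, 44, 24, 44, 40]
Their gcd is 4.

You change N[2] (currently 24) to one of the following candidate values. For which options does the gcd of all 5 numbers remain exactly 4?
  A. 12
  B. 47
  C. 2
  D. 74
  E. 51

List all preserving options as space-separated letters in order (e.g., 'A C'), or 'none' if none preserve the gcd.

Answer: A

Derivation:
Old gcd = 4; gcd of others (without N[2]) = 4
New gcd for candidate v: gcd(4, v). Preserves old gcd iff gcd(4, v) = 4.
  Option A: v=12, gcd(4,12)=4 -> preserves
  Option B: v=47, gcd(4,47)=1 -> changes
  Option C: v=2, gcd(4,2)=2 -> changes
  Option D: v=74, gcd(4,74)=2 -> changes
  Option E: v=51, gcd(4,51)=1 -> changes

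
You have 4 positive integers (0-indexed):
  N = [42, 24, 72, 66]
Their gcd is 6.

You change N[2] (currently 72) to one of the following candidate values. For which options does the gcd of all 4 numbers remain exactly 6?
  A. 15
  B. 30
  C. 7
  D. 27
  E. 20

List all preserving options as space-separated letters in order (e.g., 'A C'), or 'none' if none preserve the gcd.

Answer: B

Derivation:
Old gcd = 6; gcd of others (without N[2]) = 6
New gcd for candidate v: gcd(6, v). Preserves old gcd iff gcd(6, v) = 6.
  Option A: v=15, gcd(6,15)=3 -> changes
  Option B: v=30, gcd(6,30)=6 -> preserves
  Option C: v=7, gcd(6,7)=1 -> changes
  Option D: v=27, gcd(6,27)=3 -> changes
  Option E: v=20, gcd(6,20)=2 -> changes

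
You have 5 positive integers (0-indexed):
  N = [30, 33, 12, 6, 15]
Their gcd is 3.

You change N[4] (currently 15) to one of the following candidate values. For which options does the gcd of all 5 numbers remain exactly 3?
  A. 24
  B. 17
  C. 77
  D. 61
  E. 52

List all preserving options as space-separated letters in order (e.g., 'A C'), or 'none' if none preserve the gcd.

Answer: A

Derivation:
Old gcd = 3; gcd of others (without N[4]) = 3
New gcd for candidate v: gcd(3, v). Preserves old gcd iff gcd(3, v) = 3.
  Option A: v=24, gcd(3,24)=3 -> preserves
  Option B: v=17, gcd(3,17)=1 -> changes
  Option C: v=77, gcd(3,77)=1 -> changes
  Option D: v=61, gcd(3,61)=1 -> changes
  Option E: v=52, gcd(3,52)=1 -> changes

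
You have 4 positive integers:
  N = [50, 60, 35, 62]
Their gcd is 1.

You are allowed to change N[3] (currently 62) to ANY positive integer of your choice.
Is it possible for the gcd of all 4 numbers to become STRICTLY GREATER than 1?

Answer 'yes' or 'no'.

Current gcd = 1
gcd of all OTHER numbers (without N[3]=62): gcd([50, 60, 35]) = 5
The new gcd after any change is gcd(5, new_value).
This can be at most 5.
Since 5 > old gcd 1, the gcd CAN increase (e.g., set N[3] = 5).

Answer: yes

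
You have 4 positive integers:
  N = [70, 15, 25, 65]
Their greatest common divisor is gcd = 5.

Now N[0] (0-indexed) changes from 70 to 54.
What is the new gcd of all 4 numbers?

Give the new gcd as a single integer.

Numbers: [70, 15, 25, 65], gcd = 5
Change: index 0, 70 -> 54
gcd of the OTHER numbers (without index 0): gcd([15, 25, 65]) = 5
New gcd = gcd(g_others, new_val) = gcd(5, 54) = 1

Answer: 1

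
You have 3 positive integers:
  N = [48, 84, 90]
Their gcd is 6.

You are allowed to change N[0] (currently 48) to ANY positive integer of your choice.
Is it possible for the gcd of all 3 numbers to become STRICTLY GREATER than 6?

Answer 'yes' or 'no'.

Answer: no

Derivation:
Current gcd = 6
gcd of all OTHER numbers (without N[0]=48): gcd([84, 90]) = 6
The new gcd after any change is gcd(6, new_value).
This can be at most 6.
Since 6 = old gcd 6, the gcd can only stay the same or decrease.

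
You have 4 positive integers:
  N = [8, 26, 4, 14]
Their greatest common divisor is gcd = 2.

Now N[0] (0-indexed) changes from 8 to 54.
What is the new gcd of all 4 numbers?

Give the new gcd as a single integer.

Numbers: [8, 26, 4, 14], gcd = 2
Change: index 0, 8 -> 54
gcd of the OTHER numbers (without index 0): gcd([26, 4, 14]) = 2
New gcd = gcd(g_others, new_val) = gcd(2, 54) = 2

Answer: 2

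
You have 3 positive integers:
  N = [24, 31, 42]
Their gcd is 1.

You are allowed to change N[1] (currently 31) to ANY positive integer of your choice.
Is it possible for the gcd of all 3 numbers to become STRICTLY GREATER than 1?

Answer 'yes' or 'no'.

Answer: yes

Derivation:
Current gcd = 1
gcd of all OTHER numbers (without N[1]=31): gcd([24, 42]) = 6
The new gcd after any change is gcd(6, new_value).
This can be at most 6.
Since 6 > old gcd 1, the gcd CAN increase (e.g., set N[1] = 6).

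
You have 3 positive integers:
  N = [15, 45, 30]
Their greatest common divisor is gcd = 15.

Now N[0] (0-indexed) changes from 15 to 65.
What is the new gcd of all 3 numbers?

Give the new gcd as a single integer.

Answer: 5

Derivation:
Numbers: [15, 45, 30], gcd = 15
Change: index 0, 15 -> 65
gcd of the OTHER numbers (without index 0): gcd([45, 30]) = 15
New gcd = gcd(g_others, new_val) = gcd(15, 65) = 5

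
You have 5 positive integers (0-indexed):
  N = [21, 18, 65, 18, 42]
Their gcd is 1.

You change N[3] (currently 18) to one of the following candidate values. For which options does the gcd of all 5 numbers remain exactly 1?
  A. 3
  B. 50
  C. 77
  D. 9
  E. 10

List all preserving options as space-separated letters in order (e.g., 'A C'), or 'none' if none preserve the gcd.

Answer: A B C D E

Derivation:
Old gcd = 1; gcd of others (without N[3]) = 1
New gcd for candidate v: gcd(1, v). Preserves old gcd iff gcd(1, v) = 1.
  Option A: v=3, gcd(1,3)=1 -> preserves
  Option B: v=50, gcd(1,50)=1 -> preserves
  Option C: v=77, gcd(1,77)=1 -> preserves
  Option D: v=9, gcd(1,9)=1 -> preserves
  Option E: v=10, gcd(1,10)=1 -> preserves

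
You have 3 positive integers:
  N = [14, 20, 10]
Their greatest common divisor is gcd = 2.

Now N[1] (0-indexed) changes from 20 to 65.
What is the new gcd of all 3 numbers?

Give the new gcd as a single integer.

Answer: 1

Derivation:
Numbers: [14, 20, 10], gcd = 2
Change: index 1, 20 -> 65
gcd of the OTHER numbers (without index 1): gcd([14, 10]) = 2
New gcd = gcd(g_others, new_val) = gcd(2, 65) = 1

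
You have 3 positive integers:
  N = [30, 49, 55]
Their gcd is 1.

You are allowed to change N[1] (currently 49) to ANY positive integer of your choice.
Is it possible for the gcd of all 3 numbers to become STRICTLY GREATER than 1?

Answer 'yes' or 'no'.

Current gcd = 1
gcd of all OTHER numbers (without N[1]=49): gcd([30, 55]) = 5
The new gcd after any change is gcd(5, new_value).
This can be at most 5.
Since 5 > old gcd 1, the gcd CAN increase (e.g., set N[1] = 5).

Answer: yes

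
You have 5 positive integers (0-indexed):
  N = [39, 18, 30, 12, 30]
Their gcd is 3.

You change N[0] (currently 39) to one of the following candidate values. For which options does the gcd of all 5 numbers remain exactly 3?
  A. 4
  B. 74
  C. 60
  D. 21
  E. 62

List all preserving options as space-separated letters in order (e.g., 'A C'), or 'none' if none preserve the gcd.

Old gcd = 3; gcd of others (without N[0]) = 6
New gcd for candidate v: gcd(6, v). Preserves old gcd iff gcd(6, v) = 3.
  Option A: v=4, gcd(6,4)=2 -> changes
  Option B: v=74, gcd(6,74)=2 -> changes
  Option C: v=60, gcd(6,60)=6 -> changes
  Option D: v=21, gcd(6,21)=3 -> preserves
  Option E: v=62, gcd(6,62)=2 -> changes

Answer: D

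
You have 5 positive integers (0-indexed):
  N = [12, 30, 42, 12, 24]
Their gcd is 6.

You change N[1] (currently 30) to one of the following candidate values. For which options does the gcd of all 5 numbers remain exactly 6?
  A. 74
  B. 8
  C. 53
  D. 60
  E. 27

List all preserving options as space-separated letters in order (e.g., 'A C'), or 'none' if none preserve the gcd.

Answer: D

Derivation:
Old gcd = 6; gcd of others (without N[1]) = 6
New gcd for candidate v: gcd(6, v). Preserves old gcd iff gcd(6, v) = 6.
  Option A: v=74, gcd(6,74)=2 -> changes
  Option B: v=8, gcd(6,8)=2 -> changes
  Option C: v=53, gcd(6,53)=1 -> changes
  Option D: v=60, gcd(6,60)=6 -> preserves
  Option E: v=27, gcd(6,27)=3 -> changes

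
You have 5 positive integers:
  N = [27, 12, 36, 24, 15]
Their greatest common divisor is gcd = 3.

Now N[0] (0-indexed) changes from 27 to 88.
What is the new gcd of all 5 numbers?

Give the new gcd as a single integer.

Numbers: [27, 12, 36, 24, 15], gcd = 3
Change: index 0, 27 -> 88
gcd of the OTHER numbers (without index 0): gcd([12, 36, 24, 15]) = 3
New gcd = gcd(g_others, new_val) = gcd(3, 88) = 1

Answer: 1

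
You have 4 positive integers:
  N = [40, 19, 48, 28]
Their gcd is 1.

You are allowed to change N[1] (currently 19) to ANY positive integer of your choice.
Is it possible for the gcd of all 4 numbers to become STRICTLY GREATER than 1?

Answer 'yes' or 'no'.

Current gcd = 1
gcd of all OTHER numbers (without N[1]=19): gcd([40, 48, 28]) = 4
The new gcd after any change is gcd(4, new_value).
This can be at most 4.
Since 4 > old gcd 1, the gcd CAN increase (e.g., set N[1] = 4).

Answer: yes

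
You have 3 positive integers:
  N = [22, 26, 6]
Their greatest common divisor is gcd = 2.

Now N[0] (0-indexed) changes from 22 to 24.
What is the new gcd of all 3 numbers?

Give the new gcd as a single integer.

Numbers: [22, 26, 6], gcd = 2
Change: index 0, 22 -> 24
gcd of the OTHER numbers (without index 0): gcd([26, 6]) = 2
New gcd = gcd(g_others, new_val) = gcd(2, 24) = 2

Answer: 2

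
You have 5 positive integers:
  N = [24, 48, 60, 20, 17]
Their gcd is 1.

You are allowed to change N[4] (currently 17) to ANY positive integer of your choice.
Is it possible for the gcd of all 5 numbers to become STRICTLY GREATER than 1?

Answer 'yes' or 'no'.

Answer: yes

Derivation:
Current gcd = 1
gcd of all OTHER numbers (without N[4]=17): gcd([24, 48, 60, 20]) = 4
The new gcd after any change is gcd(4, new_value).
This can be at most 4.
Since 4 > old gcd 1, the gcd CAN increase (e.g., set N[4] = 4).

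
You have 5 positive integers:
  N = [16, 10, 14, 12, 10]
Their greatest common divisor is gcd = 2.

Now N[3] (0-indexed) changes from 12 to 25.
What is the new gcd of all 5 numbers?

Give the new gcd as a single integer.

Numbers: [16, 10, 14, 12, 10], gcd = 2
Change: index 3, 12 -> 25
gcd of the OTHER numbers (without index 3): gcd([16, 10, 14, 10]) = 2
New gcd = gcd(g_others, new_val) = gcd(2, 25) = 1

Answer: 1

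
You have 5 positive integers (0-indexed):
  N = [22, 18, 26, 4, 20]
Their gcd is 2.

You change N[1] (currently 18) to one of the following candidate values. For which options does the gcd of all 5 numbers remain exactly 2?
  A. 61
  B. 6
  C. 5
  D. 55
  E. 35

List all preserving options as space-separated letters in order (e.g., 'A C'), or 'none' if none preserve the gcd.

Old gcd = 2; gcd of others (without N[1]) = 2
New gcd for candidate v: gcd(2, v). Preserves old gcd iff gcd(2, v) = 2.
  Option A: v=61, gcd(2,61)=1 -> changes
  Option B: v=6, gcd(2,6)=2 -> preserves
  Option C: v=5, gcd(2,5)=1 -> changes
  Option D: v=55, gcd(2,55)=1 -> changes
  Option E: v=35, gcd(2,35)=1 -> changes

Answer: B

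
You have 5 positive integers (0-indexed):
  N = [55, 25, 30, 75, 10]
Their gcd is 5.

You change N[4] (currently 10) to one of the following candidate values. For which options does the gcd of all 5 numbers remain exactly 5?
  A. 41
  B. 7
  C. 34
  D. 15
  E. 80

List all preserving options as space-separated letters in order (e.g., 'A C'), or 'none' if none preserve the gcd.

Answer: D E

Derivation:
Old gcd = 5; gcd of others (without N[4]) = 5
New gcd for candidate v: gcd(5, v). Preserves old gcd iff gcd(5, v) = 5.
  Option A: v=41, gcd(5,41)=1 -> changes
  Option B: v=7, gcd(5,7)=1 -> changes
  Option C: v=34, gcd(5,34)=1 -> changes
  Option D: v=15, gcd(5,15)=5 -> preserves
  Option E: v=80, gcd(5,80)=5 -> preserves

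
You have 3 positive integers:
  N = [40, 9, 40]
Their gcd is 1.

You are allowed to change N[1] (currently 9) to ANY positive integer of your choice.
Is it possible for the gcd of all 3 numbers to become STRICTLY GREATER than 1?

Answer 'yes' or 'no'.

Answer: yes

Derivation:
Current gcd = 1
gcd of all OTHER numbers (without N[1]=9): gcd([40, 40]) = 40
The new gcd after any change is gcd(40, new_value).
This can be at most 40.
Since 40 > old gcd 1, the gcd CAN increase (e.g., set N[1] = 40).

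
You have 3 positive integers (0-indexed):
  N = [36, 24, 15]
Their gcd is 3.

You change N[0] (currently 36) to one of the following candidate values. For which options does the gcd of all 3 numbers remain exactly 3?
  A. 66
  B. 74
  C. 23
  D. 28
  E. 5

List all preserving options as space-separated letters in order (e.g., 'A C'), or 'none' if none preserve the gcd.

Answer: A

Derivation:
Old gcd = 3; gcd of others (without N[0]) = 3
New gcd for candidate v: gcd(3, v). Preserves old gcd iff gcd(3, v) = 3.
  Option A: v=66, gcd(3,66)=3 -> preserves
  Option B: v=74, gcd(3,74)=1 -> changes
  Option C: v=23, gcd(3,23)=1 -> changes
  Option D: v=28, gcd(3,28)=1 -> changes
  Option E: v=5, gcd(3,5)=1 -> changes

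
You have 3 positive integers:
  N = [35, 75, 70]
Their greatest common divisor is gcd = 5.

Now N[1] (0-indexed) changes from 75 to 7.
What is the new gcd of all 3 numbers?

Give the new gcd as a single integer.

Numbers: [35, 75, 70], gcd = 5
Change: index 1, 75 -> 7
gcd of the OTHER numbers (without index 1): gcd([35, 70]) = 35
New gcd = gcd(g_others, new_val) = gcd(35, 7) = 7

Answer: 7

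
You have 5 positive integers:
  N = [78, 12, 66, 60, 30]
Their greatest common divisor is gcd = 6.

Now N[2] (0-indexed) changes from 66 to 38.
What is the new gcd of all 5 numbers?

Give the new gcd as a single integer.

Answer: 2

Derivation:
Numbers: [78, 12, 66, 60, 30], gcd = 6
Change: index 2, 66 -> 38
gcd of the OTHER numbers (without index 2): gcd([78, 12, 60, 30]) = 6
New gcd = gcd(g_others, new_val) = gcd(6, 38) = 2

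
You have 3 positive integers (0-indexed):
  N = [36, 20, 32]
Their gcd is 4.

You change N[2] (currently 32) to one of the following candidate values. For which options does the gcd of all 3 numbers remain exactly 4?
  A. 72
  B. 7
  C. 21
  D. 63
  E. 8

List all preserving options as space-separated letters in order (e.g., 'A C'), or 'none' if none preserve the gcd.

Old gcd = 4; gcd of others (without N[2]) = 4
New gcd for candidate v: gcd(4, v). Preserves old gcd iff gcd(4, v) = 4.
  Option A: v=72, gcd(4,72)=4 -> preserves
  Option B: v=7, gcd(4,7)=1 -> changes
  Option C: v=21, gcd(4,21)=1 -> changes
  Option D: v=63, gcd(4,63)=1 -> changes
  Option E: v=8, gcd(4,8)=4 -> preserves

Answer: A E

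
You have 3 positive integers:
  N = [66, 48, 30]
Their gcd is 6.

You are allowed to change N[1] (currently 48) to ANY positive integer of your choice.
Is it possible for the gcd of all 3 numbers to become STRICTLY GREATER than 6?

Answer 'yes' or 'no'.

Current gcd = 6
gcd of all OTHER numbers (without N[1]=48): gcd([66, 30]) = 6
The new gcd after any change is gcd(6, new_value).
This can be at most 6.
Since 6 = old gcd 6, the gcd can only stay the same or decrease.

Answer: no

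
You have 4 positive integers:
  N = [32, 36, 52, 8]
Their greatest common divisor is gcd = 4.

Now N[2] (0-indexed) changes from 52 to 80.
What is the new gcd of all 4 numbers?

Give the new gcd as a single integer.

Numbers: [32, 36, 52, 8], gcd = 4
Change: index 2, 52 -> 80
gcd of the OTHER numbers (without index 2): gcd([32, 36, 8]) = 4
New gcd = gcd(g_others, new_val) = gcd(4, 80) = 4

Answer: 4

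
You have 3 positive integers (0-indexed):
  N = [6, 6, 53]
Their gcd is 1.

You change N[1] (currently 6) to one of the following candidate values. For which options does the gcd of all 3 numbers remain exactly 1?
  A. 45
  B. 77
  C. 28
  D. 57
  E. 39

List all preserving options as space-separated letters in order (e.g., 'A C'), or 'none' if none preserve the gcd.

Old gcd = 1; gcd of others (without N[1]) = 1
New gcd for candidate v: gcd(1, v). Preserves old gcd iff gcd(1, v) = 1.
  Option A: v=45, gcd(1,45)=1 -> preserves
  Option B: v=77, gcd(1,77)=1 -> preserves
  Option C: v=28, gcd(1,28)=1 -> preserves
  Option D: v=57, gcd(1,57)=1 -> preserves
  Option E: v=39, gcd(1,39)=1 -> preserves

Answer: A B C D E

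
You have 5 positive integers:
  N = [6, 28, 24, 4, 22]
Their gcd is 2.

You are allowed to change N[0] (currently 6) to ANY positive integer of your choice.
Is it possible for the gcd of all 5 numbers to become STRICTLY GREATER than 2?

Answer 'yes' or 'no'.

Current gcd = 2
gcd of all OTHER numbers (without N[0]=6): gcd([28, 24, 4, 22]) = 2
The new gcd after any change is gcd(2, new_value).
This can be at most 2.
Since 2 = old gcd 2, the gcd can only stay the same or decrease.

Answer: no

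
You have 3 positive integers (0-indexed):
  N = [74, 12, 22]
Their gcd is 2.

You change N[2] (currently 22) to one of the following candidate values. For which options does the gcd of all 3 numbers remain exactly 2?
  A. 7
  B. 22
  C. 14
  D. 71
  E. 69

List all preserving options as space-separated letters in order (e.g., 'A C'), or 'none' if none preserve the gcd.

Old gcd = 2; gcd of others (without N[2]) = 2
New gcd for candidate v: gcd(2, v). Preserves old gcd iff gcd(2, v) = 2.
  Option A: v=7, gcd(2,7)=1 -> changes
  Option B: v=22, gcd(2,22)=2 -> preserves
  Option C: v=14, gcd(2,14)=2 -> preserves
  Option D: v=71, gcd(2,71)=1 -> changes
  Option E: v=69, gcd(2,69)=1 -> changes

Answer: B C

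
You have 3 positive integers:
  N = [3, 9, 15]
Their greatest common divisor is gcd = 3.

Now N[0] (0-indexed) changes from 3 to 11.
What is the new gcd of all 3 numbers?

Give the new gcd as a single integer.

Answer: 1

Derivation:
Numbers: [3, 9, 15], gcd = 3
Change: index 0, 3 -> 11
gcd of the OTHER numbers (without index 0): gcd([9, 15]) = 3
New gcd = gcd(g_others, new_val) = gcd(3, 11) = 1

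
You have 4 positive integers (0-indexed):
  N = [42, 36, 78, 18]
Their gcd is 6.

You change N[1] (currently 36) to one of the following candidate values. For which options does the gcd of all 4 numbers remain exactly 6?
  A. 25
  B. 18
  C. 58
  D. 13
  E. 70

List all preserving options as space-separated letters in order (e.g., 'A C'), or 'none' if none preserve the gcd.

Answer: B

Derivation:
Old gcd = 6; gcd of others (without N[1]) = 6
New gcd for candidate v: gcd(6, v). Preserves old gcd iff gcd(6, v) = 6.
  Option A: v=25, gcd(6,25)=1 -> changes
  Option B: v=18, gcd(6,18)=6 -> preserves
  Option C: v=58, gcd(6,58)=2 -> changes
  Option D: v=13, gcd(6,13)=1 -> changes
  Option E: v=70, gcd(6,70)=2 -> changes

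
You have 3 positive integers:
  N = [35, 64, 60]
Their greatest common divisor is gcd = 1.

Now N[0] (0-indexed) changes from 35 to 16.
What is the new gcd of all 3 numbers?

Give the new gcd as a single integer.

Numbers: [35, 64, 60], gcd = 1
Change: index 0, 35 -> 16
gcd of the OTHER numbers (without index 0): gcd([64, 60]) = 4
New gcd = gcd(g_others, new_val) = gcd(4, 16) = 4

Answer: 4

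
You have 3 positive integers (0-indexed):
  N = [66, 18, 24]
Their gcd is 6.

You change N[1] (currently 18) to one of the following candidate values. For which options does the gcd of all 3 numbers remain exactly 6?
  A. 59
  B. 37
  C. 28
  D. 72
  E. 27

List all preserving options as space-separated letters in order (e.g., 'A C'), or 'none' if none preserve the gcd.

Old gcd = 6; gcd of others (without N[1]) = 6
New gcd for candidate v: gcd(6, v). Preserves old gcd iff gcd(6, v) = 6.
  Option A: v=59, gcd(6,59)=1 -> changes
  Option B: v=37, gcd(6,37)=1 -> changes
  Option C: v=28, gcd(6,28)=2 -> changes
  Option D: v=72, gcd(6,72)=6 -> preserves
  Option E: v=27, gcd(6,27)=3 -> changes

Answer: D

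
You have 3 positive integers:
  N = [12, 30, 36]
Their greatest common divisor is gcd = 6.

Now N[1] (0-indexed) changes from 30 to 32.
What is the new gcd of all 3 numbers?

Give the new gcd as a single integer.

Numbers: [12, 30, 36], gcd = 6
Change: index 1, 30 -> 32
gcd of the OTHER numbers (without index 1): gcd([12, 36]) = 12
New gcd = gcd(g_others, new_val) = gcd(12, 32) = 4

Answer: 4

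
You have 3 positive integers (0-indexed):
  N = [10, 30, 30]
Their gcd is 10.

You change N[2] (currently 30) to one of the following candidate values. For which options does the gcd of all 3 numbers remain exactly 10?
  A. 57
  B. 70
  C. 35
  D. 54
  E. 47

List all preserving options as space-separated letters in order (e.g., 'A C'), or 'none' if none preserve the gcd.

Old gcd = 10; gcd of others (without N[2]) = 10
New gcd for candidate v: gcd(10, v). Preserves old gcd iff gcd(10, v) = 10.
  Option A: v=57, gcd(10,57)=1 -> changes
  Option B: v=70, gcd(10,70)=10 -> preserves
  Option C: v=35, gcd(10,35)=5 -> changes
  Option D: v=54, gcd(10,54)=2 -> changes
  Option E: v=47, gcd(10,47)=1 -> changes

Answer: B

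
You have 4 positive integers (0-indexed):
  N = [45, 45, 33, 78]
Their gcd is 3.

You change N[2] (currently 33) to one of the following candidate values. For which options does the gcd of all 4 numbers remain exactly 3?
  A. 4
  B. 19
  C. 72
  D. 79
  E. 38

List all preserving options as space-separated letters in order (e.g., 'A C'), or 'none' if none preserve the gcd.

Old gcd = 3; gcd of others (without N[2]) = 3
New gcd for candidate v: gcd(3, v). Preserves old gcd iff gcd(3, v) = 3.
  Option A: v=4, gcd(3,4)=1 -> changes
  Option B: v=19, gcd(3,19)=1 -> changes
  Option C: v=72, gcd(3,72)=3 -> preserves
  Option D: v=79, gcd(3,79)=1 -> changes
  Option E: v=38, gcd(3,38)=1 -> changes

Answer: C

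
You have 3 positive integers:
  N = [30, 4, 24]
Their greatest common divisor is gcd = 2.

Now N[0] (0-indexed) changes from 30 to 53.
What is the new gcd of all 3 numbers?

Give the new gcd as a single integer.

Answer: 1

Derivation:
Numbers: [30, 4, 24], gcd = 2
Change: index 0, 30 -> 53
gcd of the OTHER numbers (without index 0): gcd([4, 24]) = 4
New gcd = gcd(g_others, new_val) = gcd(4, 53) = 1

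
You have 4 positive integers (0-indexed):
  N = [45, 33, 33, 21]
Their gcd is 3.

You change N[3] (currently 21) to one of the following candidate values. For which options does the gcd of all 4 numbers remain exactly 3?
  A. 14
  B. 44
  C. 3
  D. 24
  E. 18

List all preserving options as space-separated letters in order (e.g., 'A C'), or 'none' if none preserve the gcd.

Old gcd = 3; gcd of others (without N[3]) = 3
New gcd for candidate v: gcd(3, v). Preserves old gcd iff gcd(3, v) = 3.
  Option A: v=14, gcd(3,14)=1 -> changes
  Option B: v=44, gcd(3,44)=1 -> changes
  Option C: v=3, gcd(3,3)=3 -> preserves
  Option D: v=24, gcd(3,24)=3 -> preserves
  Option E: v=18, gcd(3,18)=3 -> preserves

Answer: C D E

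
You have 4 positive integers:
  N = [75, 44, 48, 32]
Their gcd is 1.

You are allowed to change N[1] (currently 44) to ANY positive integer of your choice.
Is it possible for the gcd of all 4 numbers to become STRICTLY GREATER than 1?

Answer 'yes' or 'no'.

Current gcd = 1
gcd of all OTHER numbers (without N[1]=44): gcd([75, 48, 32]) = 1
The new gcd after any change is gcd(1, new_value).
This can be at most 1.
Since 1 = old gcd 1, the gcd can only stay the same or decrease.

Answer: no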